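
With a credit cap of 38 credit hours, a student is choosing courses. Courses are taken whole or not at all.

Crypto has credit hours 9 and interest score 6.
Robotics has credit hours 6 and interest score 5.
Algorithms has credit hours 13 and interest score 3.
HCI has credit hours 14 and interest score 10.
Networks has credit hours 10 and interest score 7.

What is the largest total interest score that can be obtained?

23

This is a 0-1 knapsack instance.
Take Crypto, HCI, and Networks: credit hours 9 + 14 + 10 = 33 ≤ 38, interest score 6 + 10 + 7 = 23.
No other feasible combination does better.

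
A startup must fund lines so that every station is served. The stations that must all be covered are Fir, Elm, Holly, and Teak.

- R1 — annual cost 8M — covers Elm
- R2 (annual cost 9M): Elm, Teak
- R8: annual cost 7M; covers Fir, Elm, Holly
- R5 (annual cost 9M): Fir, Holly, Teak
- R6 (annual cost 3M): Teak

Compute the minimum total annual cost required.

Choose R8 and R6: together they cover Fir, Elm, Holly, Teak — every station.
Total annual cost: 7 + 3 = 10.
No cover costs less than 10.

10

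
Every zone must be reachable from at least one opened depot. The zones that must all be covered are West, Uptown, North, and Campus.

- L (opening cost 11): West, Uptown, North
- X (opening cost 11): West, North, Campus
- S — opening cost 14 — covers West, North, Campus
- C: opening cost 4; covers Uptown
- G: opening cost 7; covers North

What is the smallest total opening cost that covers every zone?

The greedy cost-per-new-zone heuristic would pick L and X for 22, but a cheaper cover exists.
Choose X and C: together they cover West, Uptown, North, Campus — every zone.
Total opening cost: 11 + 4 = 15.
No cover costs less than 15.

15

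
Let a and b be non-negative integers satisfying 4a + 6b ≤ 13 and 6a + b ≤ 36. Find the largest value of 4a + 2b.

The continuous relaxation peaks at (3.25, 0) with value 13.00; rounding to a feasible lattice point costs some objective.
(a,b)=(3,0): 4·3+6·0=12≤13, 6·3+1·0=18≤36, objective 12.
(a,b)=(2,0): 4·2+6·0=8≤13, 6·2+1·0=12≤36, objective 8.
The best lattice point is (3,0), giving 12.

12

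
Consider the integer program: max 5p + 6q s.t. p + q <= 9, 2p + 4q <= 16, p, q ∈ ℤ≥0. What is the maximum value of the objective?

(p,q)=(8,0): 1·8+1·0=8≤9, 2·8+4·0=16≤16, objective 40.
(p,q)=(7,0): 1·7+1·0=7≤9, 2·7+4·0=14≤16, objective 35.
No feasible integer point exceeds 40.

40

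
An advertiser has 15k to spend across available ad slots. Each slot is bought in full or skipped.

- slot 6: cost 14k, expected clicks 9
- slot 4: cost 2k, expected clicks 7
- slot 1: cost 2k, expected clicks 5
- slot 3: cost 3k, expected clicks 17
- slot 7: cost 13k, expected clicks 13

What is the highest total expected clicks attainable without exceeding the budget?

29

This is an integer program with binary decision variables.
Take slot 4, slot 1, and slot 3: cost 2 + 2 + 3 = 7 ≤ 15, expected clicks 7 + 5 + 17 = 29.
No other feasible combination does better.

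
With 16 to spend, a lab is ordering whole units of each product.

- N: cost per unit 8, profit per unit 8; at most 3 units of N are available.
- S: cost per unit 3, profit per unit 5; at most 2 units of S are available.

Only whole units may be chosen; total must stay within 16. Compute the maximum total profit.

Take 1×N and 2×S: cost 14 ≤ 16, profit 1·8 + 2·5 = 18.
S has the best ratio (5/3) and is taken to its limit of 2; remaining capacity is filled optimally with the others.

18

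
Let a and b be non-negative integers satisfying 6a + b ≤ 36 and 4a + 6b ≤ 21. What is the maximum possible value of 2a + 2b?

(a,b)=(5,0): 6·5+1·0=30≤36, 4·5+6·0=20≤21, objective 10.
(a,b)=(4,0): 6·4+1·0=24≤36, 4·4+6·0=16≤21, objective 8.
The best lattice point is (5,0), giving 10.

10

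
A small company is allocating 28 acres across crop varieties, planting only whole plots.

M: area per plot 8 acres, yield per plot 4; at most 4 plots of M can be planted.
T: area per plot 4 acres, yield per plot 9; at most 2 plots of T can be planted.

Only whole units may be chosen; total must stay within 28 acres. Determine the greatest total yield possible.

26

This is a bounded integer knapsack.
Take 2×M and 2×T: area 24 ≤ 28, yield 2·4 + 2·9 = 26.
T has the best ratio (9/4) and is taken to its limit of 2; remaining capacity is filled optimally with the others.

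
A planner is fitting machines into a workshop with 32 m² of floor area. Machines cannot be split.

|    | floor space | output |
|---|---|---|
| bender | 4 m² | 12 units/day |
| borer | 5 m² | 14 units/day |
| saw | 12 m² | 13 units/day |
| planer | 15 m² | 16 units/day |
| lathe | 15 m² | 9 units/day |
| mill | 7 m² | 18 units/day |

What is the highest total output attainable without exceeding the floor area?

60

Allowing fractional choices, the relaxed optimum would be about 61.3, but machines are indivisible.
bender + borer + saw + mill: floor space 4 + 5 + 12 + 7 = 28 ≤ 32, output 12 + 14 + 13 + 18 = 57.
bender + borer + lathe + mill: floor space 4 + 5 + 15 + 7 = 31 ≤ 32, output 12 + 14 + 9 + 18 = 53.
bender + borer + planer + mill: floor space 4 + 5 + 15 + 7 = 31 ≤ 32, output 12 + 14 + 16 + 18 = 60.
Best is bender, borer, planer, and mill with total output 60.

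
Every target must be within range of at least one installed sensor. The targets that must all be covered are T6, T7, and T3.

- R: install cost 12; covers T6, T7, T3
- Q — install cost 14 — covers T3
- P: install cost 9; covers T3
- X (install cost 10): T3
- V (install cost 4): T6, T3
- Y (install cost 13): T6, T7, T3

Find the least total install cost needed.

The greedy cost-per-new-target heuristic would pick V and R for 16, but a cheaper cover exists.
R alone covers T6, T7, T3 — every target.
Total install cost: 12.
No cover costs less than 12.

12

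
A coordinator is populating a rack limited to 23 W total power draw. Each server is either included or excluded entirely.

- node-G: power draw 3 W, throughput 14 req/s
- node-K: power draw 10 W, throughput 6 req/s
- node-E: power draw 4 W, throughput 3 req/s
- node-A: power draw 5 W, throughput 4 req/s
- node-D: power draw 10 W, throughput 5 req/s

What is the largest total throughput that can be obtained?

node-G + node-E + node-A + node-D: power draw 3 + 4 + 5 + 10 = 22 ≤ 23, throughput 14 + 3 + 4 + 5 = 26.
node-G + node-K + node-E + node-A: power draw 3 + 10 + 4 + 5 = 22 ≤ 23, throughput 14 + 6 + 3 + 4 = 27.
node-G + node-K + node-D: power draw 3 + 10 + 10 = 23 ≤ 23, throughput 14 + 6 + 5 = 25.
Best is node-G, node-K, node-E, and node-A with total throughput 27.

27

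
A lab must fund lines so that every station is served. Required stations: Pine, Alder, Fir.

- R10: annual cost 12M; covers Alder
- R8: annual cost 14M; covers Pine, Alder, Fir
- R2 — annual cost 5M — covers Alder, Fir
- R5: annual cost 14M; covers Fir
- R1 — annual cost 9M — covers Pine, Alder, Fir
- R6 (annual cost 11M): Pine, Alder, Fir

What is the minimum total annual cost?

9

This is an integer covering problem.
The greedy cost-per-new-station heuristic would pick R2 and R1 for 14, but a cheaper cover exists.
R1 alone covers Pine, Alder, Fir — every station.
Total annual cost: 9.
No cover costs less than 9.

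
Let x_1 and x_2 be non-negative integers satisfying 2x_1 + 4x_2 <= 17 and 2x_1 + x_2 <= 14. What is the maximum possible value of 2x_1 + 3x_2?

(x_1,x_2)=(6,1): 2·6+4·1=16≤17, 2·6+1·1=13≤14, objective 15.
(x_1,x_2)=(7,0): 2·7+4·0=14≤17, 2·7+1·0=14≤14, objective 14.
(x_1,x_2)=(5,1): 2·5+4·1=14≤17, 2·5+1·1=11≤14, objective 13.
Maximum is 15 at (x_1,x_2)=(6,1).

15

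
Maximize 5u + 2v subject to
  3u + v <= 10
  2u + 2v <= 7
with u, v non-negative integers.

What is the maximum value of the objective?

(u,v)=(3,0): 3·3+1·0=9≤10, 2·3+2·0=6≤7, objective 15.
(u,v)=(2,1): 3·2+1·1=7≤10, 2·2+2·1=6≤7, objective 12.
(u,v)=(2,0): 3·2+1·0=6≤10, 2·2+2·0=4≤7, objective 10.
No feasible integer point exceeds 15.

15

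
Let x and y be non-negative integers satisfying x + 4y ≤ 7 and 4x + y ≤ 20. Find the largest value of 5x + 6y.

(x,y)=(5,0): 1·5+4·0=5≤7, 4·5+1·0=20≤20, objective 25.
(x,y)=(3,1): 1·3+4·1=7≤7, 4·3+1·1=13≤20, objective 21.
(x,y)=(4,0): 1·4+4·0=4≤7, 4·4+1·0=16≤20, objective 20.
The best lattice point is (5,0), giving 25.

25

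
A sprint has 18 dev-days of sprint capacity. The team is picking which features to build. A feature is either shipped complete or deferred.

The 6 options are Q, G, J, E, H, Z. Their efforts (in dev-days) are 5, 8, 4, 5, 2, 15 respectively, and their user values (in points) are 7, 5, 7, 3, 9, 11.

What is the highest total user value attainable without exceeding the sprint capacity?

26

Allowing fractional choices, the relaxed optimum would be about 28.1, but features are indivisible.
G + J + H: effort 8 + 4 + 2 = 14 ≤ 18, user value 5 + 7 + 9 = 21.
Q + J + E + H: effort 5 + 4 + 5 + 2 = 16 ≤ 18, user value 7 + 7 + 3 + 9 = 26.
Q + J + H: effort 5 + 4 + 2 = 11 ≤ 18, user value 7 + 7 + 9 = 23.
Best is Q, J, E, and H with total user value 26.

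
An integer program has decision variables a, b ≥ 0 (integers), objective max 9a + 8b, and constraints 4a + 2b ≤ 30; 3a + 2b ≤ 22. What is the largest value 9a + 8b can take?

88

(a,b)=(0,11) is feasible, giving 88.
(a,b)=(0,10) is feasible, giving 80.
The best lattice point is (0,11), giving 88.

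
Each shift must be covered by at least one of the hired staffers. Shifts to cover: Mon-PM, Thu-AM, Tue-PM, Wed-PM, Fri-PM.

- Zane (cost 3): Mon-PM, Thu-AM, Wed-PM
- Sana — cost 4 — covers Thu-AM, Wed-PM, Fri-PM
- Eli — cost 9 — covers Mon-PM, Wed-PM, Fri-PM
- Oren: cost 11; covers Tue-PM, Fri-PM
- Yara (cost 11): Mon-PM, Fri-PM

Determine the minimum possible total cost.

The greedy cost-per-new-shift heuristic would pick Zane, Sana, and Oren for 18, but a cheaper cover exists.
Choose Zane and Oren: together they cover Mon-PM, Thu-AM, Tue-PM, Wed-PM, Fri-PM — every shift.
Total cost: 3 + 11 = 14.
No cover costs less than 14.

14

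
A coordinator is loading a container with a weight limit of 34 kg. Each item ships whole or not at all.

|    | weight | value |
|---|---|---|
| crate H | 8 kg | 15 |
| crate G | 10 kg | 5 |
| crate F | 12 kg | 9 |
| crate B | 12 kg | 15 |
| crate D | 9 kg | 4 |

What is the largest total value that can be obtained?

39

Treat it as a binary knapsack problem.
Allowing fractional choices, the relaxed optimum would be about 40.0, but items are indivisible.
crate H + crate B + crate D: weight 8 + 12 + 9 = 29 ≤ 34, value 15 + 15 + 4 = 34.
crate H + crate G + crate B: weight 8 + 10 + 12 = 30 ≤ 34, value 15 + 5 + 15 = 35.
crate H + crate F + crate B: weight 8 + 12 + 12 = 32 ≤ 34, value 15 + 9 + 15 = 39.
Best is crate H, crate F, and crate B with total value 39.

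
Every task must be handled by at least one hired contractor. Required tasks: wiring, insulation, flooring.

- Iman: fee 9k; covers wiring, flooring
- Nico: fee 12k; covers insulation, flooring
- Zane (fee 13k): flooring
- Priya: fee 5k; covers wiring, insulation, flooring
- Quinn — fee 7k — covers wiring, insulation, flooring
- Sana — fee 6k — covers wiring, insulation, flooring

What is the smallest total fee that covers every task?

This is a weighted set-cover instance.
Priya alone covers wiring, insulation, flooring — every task.
Total fee: 5.
No cover costs less than 5.

5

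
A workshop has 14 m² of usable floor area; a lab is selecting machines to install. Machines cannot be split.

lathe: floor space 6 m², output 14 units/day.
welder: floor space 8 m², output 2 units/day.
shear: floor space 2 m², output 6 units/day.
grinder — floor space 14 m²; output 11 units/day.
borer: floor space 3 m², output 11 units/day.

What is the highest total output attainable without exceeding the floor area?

Take lathe, shear, and borer: floor space 6 + 2 + 3 = 11 ≤ 14, output 14 + 6 + 11 = 31.
No other feasible combination does better.

31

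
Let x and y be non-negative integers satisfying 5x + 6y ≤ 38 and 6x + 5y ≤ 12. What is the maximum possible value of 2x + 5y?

10

The continuous relaxation peaks at (0, 2.4) with value 12.00; rounding to a feasible lattice point costs some objective.
(x,y)=(0,2): 5·0+6·2=12≤38, 6·0+5·2=10≤12, objective 10.
(x,y)=(1,1): 5·1+6·1=11≤38, 6·1+5·1=11≤12, objective 7.
(x,y)=(0,1): 5·0+6·1=6≤38, 6·0+5·1=5≤12, objective 5.
The best lattice point is (0,2), giving 10.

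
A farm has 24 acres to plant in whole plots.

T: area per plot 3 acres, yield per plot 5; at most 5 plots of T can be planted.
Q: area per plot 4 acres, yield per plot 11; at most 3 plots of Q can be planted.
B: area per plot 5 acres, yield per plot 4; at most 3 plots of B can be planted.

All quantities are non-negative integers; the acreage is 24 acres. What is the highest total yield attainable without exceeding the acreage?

53

3×T and 3×Q: area 21 ≤ 24, yield 3·5 + 3·11 = 48.
4×T and 3×Q: area 24 ≤ 24, yield 4·5 + 3·11 = 53.
Best is 53.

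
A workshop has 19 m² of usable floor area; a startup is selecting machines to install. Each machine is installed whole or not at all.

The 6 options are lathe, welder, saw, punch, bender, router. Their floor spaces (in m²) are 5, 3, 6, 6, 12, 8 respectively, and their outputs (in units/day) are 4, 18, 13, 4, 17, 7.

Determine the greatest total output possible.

38

Take welder, saw, and router: floor space 3 + 6 + 8 = 17 ≤ 19, output 18 + 13 + 7 = 38.
No other feasible combination does better.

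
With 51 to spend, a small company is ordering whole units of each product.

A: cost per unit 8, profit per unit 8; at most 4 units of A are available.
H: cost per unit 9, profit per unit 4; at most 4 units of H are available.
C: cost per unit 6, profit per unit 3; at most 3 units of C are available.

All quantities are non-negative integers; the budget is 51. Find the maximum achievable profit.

This is a bounded integer knapsack.
A has the best ratio (8/8); taking only A gives at most 4×8 = 32 (stopped by the supply cap of 4).
Mixing does better — 4×A and 3×C: cost 50 ≤ 51, profit 4·8 + 3·3 = 41.

41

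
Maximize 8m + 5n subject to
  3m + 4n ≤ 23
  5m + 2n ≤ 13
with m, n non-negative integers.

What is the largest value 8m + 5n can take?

28

Relaxing integrality, the LP optimum is 30.57 at (m,n) = (0.429, 5.43), which is not an integer point.
(m,n)=(1,4): 3·1+4·4=19≤23, 5·1+2·4=13≤13, objective 28.
(m,n)=(0,5): 3·0+4·5=20≤23, 5·0+2·5=10≤13, objective 25.
(m,n)=(1,3): 3·1+4·3=15≤23, 5·1+2·3=11≤13, objective 23.
(m,n)=(0,4): 3·0+4·4=16≤23, 5·0+2·4=8≤13, objective 20.
No feasible integer point exceeds 28.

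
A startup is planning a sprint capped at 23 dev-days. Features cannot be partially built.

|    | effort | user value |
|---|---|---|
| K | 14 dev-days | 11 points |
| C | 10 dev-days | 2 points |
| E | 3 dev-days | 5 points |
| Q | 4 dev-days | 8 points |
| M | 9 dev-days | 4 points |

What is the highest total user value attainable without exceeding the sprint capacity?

24

Allowing fractional choices, the relaxed optimum would be about 24.9, but features are indivisible.
K + E + Q: effort 14 + 3 + 4 = 21 ≤ 23, user value 11 + 5 + 8 = 24.
E + Q + M: effort 3 + 4 + 9 = 16 ≤ 23, user value 5 + 8 + 4 = 17.
K + Q: effort 14 + 4 = 18 ≤ 23, user value 11 + 8 = 19.
Best is K, E, and Q with total user value 24.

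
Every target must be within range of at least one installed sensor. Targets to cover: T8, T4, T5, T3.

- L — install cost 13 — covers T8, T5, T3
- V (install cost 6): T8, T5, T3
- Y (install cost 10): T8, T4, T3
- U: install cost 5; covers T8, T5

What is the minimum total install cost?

The greedy cost-per-new-target heuristic would pick V and Y for 16, but a cheaper cover exists.
Choose Y and U: together they cover T8, T4, T5, T3 — every target.
Total install cost: 10 + 5 = 15.
No cover costs less than 15.

15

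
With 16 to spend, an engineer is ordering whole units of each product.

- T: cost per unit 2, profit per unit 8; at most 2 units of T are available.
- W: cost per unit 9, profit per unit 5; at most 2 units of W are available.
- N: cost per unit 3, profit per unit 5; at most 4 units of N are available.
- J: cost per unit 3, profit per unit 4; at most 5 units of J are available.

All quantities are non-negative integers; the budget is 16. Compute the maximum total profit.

2×T, 3×N, and 1×J: cost 16 ≤ 16, profit 2·8 + 3·5 + 1·4 = 35.
2×T and 4×N: cost 16 ≤ 16, profit 2·8 + 4·5 = 36.
Best is 36.

36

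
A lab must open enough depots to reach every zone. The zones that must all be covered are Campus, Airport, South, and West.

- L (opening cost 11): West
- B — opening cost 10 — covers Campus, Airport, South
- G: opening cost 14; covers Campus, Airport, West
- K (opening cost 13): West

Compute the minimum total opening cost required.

21

This is a weighted set-cover instance.
Choose L and B: together they cover Campus, Airport, South, West — every zone.
Total opening cost: 11 + 10 = 21.
No cover costs less than 21.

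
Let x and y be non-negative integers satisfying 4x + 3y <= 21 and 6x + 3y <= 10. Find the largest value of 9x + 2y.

11

The continuous relaxation peaks at (1.67, 0) with value 15.00; rounding to a feasible lattice point costs some objective.
(x,y)=(1,1): 4·1+3·1=7≤21, 6·1+3·1=9≤10, objective 11.
(x,y)=(1,0): 4·1+3·0=4≤21, 6·1+3·0=6≤10, objective 9.
Maximum is 11 at (x,y)=(1,1).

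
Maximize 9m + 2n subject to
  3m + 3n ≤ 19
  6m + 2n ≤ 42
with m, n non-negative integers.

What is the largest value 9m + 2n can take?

The continuous relaxation peaks at (6.33, 0) with value 57.00; rounding to a feasible lattice point costs some objective.
(m,n)=(6,0): 3·6+3·0=18≤19, 6·6+2·0=36≤42, objective 54.
(m,n)=(5,1): 3·5+3·1=18≤19, 6·5+2·1=32≤42, objective 47.
The best lattice point is (6,0), giving 54.

54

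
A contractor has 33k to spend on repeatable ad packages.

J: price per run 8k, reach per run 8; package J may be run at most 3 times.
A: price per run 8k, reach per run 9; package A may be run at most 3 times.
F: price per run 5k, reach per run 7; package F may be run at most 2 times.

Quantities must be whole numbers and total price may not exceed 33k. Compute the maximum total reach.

35

1×J and 3×A: price 32 ≤ 33, reach 1·8 + 3·9 = 35.
3×A and 1×F: price 29 ≤ 33, reach 3·9 + 1·7 = 34.
Best is 35.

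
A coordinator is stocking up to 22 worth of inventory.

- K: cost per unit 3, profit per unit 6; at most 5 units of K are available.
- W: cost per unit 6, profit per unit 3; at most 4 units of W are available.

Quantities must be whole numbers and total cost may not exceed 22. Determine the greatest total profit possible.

This is a bounded integer knapsack.
Take 5×K and 1×W: cost 21 ≤ 22, profit 5·6 + 1·3 = 33.
K has the best ratio (6/3) and is taken to its limit of 5; remaining capacity is filled optimally with the others.

33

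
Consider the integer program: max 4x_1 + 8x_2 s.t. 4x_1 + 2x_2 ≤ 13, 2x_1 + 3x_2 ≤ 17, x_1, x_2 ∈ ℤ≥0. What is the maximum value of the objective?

40

The continuous relaxation peaks at (0, 5.67) with value 45.33; rounding to a feasible lattice point costs some objective.
(x_1,x_2)=(0,5) is feasible, giving 40.
(x_1,x_2)=(1,4) is feasible, giving 36.
The best lattice point is (0,5), giving 40.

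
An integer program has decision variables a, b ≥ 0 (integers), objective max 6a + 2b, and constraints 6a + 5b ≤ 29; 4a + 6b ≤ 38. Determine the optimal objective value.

The continuous relaxation peaks at (4.83, 0) with value 29.00; rounding to a feasible lattice point costs some objective.
(a,b)=(4,1) is feasible, giving 26.
(a,b)=(4,0) is feasible, giving 24.
Maximum is 26 at (a,b)=(4,1).

26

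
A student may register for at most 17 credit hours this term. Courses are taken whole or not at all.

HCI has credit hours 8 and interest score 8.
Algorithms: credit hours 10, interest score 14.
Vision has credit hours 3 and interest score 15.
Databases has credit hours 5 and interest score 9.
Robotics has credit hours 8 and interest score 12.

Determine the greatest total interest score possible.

36

Allowing fractional choices, the relaxed optimum would be about 37.4, but courses are indivisible.
Vision + Databases + Robotics: credit hours 3 + 5 + 8 = 16 ≤ 17, interest score 15 + 9 + 12 = 36.
Algorithms + Vision: credit hours 10 + 3 = 13 ≤ 17, interest score 14 + 15 = 29.
HCI + Vision + Databases: credit hours 8 + 3 + 5 = 16 ≤ 17, interest score 8 + 15 + 9 = 32.
Best is Vision, Databases, and Robotics with total interest score 36.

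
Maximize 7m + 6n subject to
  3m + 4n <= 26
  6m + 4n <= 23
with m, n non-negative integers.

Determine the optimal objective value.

(m,n)=(1,4): 3·1+4·4=19≤26, 6·1+4·4=22≤23, objective 31.
(m,n)=(0,5): 3·0+4·5=20≤26, 6·0+4·5=20≤23, objective 30.
(m,n)=(1,3): 3·1+4·3=15≤26, 6·1+4·3=18≤23, objective 25.
No feasible integer point exceeds 31.

31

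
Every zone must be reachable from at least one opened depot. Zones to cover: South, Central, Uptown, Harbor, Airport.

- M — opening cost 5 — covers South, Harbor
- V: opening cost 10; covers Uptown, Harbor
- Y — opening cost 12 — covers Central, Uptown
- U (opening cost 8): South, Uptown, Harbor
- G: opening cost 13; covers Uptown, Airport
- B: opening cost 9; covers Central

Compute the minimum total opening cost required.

The greedy cost-per-new-zone heuristic would pick M, Y, and G for 30, but a cheaper cover exists.
Choose M, G, and B: together they cover South, Central, Uptown, Harbor, Airport — every zone.
Total opening cost: 5 + 13 + 9 = 27.
No cover costs less than 27.

27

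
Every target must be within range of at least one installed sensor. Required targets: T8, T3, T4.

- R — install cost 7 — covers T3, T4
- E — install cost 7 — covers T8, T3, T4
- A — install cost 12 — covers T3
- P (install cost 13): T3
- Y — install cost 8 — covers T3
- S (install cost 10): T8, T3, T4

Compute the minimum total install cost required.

7

E alone covers T8, T3, T4 — every target.
Total install cost: 7.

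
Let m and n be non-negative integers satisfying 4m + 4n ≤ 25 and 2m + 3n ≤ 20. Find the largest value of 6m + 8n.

(m,n)=(0,6): 4·0+4·6=24≤25, 2·0+3·6=18≤20, objective 48.
(m,n)=(1,5): 4·1+4·5=24≤25, 2·1+3·5=17≤20, objective 46.
(m,n)=(0,5): 4·0+4·5=20≤25, 2·0+3·5=15≤20, objective 40.
The best lattice point is (0,6), giving 48.

48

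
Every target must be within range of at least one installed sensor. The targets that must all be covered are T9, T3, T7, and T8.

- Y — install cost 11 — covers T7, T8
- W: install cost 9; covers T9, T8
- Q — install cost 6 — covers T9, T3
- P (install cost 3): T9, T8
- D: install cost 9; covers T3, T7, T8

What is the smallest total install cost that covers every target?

Choose P and D: together they cover T9, T3, T7, T8 — every target.
Total install cost: 3 + 9 = 12.
No cover costs less than 12.

12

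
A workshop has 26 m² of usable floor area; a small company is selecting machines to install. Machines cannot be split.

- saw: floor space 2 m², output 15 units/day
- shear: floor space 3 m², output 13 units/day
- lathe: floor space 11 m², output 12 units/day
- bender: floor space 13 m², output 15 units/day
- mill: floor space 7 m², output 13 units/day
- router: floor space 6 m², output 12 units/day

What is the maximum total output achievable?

This is a 0-1 knapsack instance.
Allowing fractional choices, the relaxed optimum would be about 62.2, but machines are indivisible.
saw + shear + bender + mill: floor space 2 + 3 + 13 + 7 = 25 ≤ 26, output 15 + 13 + 15 + 13 = 56.
saw + shear + bender + router: floor space 2 + 3 + 13 + 6 = 24 ≤ 26, output 15 + 13 + 15 + 12 = 55.
Best is saw, shear, bender, and mill with total output 56.

56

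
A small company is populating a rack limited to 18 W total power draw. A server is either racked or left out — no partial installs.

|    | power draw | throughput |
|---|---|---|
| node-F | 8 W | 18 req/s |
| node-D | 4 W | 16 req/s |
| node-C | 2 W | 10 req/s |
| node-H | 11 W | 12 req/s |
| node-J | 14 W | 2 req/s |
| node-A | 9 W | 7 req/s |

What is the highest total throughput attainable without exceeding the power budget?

44

node-D + node-C + node-H: power draw 4 + 2 + 11 = 17 ≤ 18, throughput 16 + 10 + 12 = 38.
node-F + node-D + node-C: power draw 8 + 4 + 2 = 14 ≤ 18, throughput 18 + 16 + 10 = 44.
node-F + node-D: power draw 8 + 4 = 12 ≤ 18, throughput 18 + 16 = 34.
Best is node-F, node-D, and node-C with total throughput 44.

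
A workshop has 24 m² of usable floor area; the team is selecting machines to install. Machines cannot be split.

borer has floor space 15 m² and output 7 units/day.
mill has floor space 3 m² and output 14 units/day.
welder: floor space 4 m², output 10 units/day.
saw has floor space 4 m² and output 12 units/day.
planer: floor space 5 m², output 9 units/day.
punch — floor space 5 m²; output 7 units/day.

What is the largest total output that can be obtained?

52

Allowing fractional choices, the relaxed optimum would be about 53.4, but machines are indivisible.
mill + welder + saw + punch: floor space 3 + 4 + 4 + 5 = 16 ≤ 24, output 14 + 10 + 12 + 7 = 43.
mill + welder + saw + planer: floor space 3 + 4 + 4 + 5 = 16 ≤ 24, output 14 + 10 + 12 + 9 = 45.
mill + welder + saw + planer + punch: floor space 3 + 4 + 4 + 5 + 5 = 21 ≤ 24, output 14 + 10 + 12 + 9 + 7 = 52.
Best is mill, welder, saw, planer, and punch with total output 52.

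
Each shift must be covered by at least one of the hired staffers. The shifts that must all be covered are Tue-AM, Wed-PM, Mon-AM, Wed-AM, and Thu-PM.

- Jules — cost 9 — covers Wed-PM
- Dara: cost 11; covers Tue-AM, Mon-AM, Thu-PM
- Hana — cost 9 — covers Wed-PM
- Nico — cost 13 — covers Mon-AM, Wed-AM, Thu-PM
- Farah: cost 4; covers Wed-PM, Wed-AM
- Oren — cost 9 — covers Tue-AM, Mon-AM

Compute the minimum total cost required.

Choose Dara and Farah: together they cover Tue-AM, Wed-PM, Mon-AM, Wed-AM, Thu-PM — every shift.
Total cost: 11 + 4 = 15.
No cover costs less than 15.

15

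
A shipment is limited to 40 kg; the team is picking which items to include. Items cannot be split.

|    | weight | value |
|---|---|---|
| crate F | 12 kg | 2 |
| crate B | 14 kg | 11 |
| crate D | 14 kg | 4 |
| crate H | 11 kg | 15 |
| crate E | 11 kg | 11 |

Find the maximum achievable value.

crate B + crate D + crate H: weight 14 + 14 + 11 = 39 ≤ 40, value 11 + 4 + 15 = 30.
crate D + crate H + crate E: weight 14 + 11 + 11 = 36 ≤ 40, value 4 + 15 + 11 = 30.
crate B + crate H + crate E: weight 14 + 11 + 11 = 36 ≤ 40, value 11 + 15 + 11 = 37.
Best is crate B, crate H, and crate E with total value 37.

37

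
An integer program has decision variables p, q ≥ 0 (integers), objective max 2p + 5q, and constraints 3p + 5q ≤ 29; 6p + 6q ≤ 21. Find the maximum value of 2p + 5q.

Relaxing integrality, the LP optimum is 17.50 at (p,q) = (0, 3.5), which is not an integer point.
(p,q)=(0,3) is feasible, giving 15.
(p,q)=(1,2) is feasible, giving 12.
(p,q)=(0,2) is feasible, giving 10.
The best lattice point is (0,3), giving 15.

15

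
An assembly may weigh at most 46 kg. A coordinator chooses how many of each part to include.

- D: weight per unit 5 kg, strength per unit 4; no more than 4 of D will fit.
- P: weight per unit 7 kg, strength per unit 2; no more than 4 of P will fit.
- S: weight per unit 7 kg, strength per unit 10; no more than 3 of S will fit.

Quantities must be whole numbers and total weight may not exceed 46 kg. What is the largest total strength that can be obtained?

46

S has the best ratio (10/7); taking only S gives at most 3×10 = 30 (stopped by the supply cap of 3).
Mixing does better — 4×D and 3×S: weight 41 ≤ 46, strength 4·4 + 3·10 = 46.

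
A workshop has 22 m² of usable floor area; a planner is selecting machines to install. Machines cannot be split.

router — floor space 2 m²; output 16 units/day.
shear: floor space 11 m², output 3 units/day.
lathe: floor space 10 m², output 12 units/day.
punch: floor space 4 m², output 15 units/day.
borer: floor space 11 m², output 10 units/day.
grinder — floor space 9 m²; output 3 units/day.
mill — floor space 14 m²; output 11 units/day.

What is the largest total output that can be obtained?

Take router, lathe, and punch: floor space 2 + 10 + 4 = 16 ≤ 22, output 16 + 12 + 15 = 43.
No other feasible combination does better.

43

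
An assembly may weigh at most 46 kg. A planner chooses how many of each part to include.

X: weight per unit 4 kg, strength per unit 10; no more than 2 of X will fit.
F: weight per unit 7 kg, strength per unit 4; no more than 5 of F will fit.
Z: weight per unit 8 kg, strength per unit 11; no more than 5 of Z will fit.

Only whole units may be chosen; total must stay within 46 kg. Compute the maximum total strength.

This is a bounded integer knapsack.
Take 1×X and 5×Z: weight 44 ≤ 46, strength 1·10 + 5·11 = 65.
No other integer combination yields more.

65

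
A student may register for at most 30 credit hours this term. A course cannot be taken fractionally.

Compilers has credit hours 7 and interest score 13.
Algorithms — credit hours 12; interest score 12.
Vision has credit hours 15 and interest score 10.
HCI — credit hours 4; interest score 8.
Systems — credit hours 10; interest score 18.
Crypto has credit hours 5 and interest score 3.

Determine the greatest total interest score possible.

43

Compilers + HCI + Systems + Crypto: credit hours 7 + 4 + 10 + 5 = 26 ≤ 30, interest score 13 + 8 + 18 + 3 = 42.
Compilers + Algorithms + Systems: credit hours 7 + 12 + 10 = 29 ≤ 30, interest score 13 + 12 + 18 = 43.
Best is Compilers, Algorithms, and Systems with total interest score 43.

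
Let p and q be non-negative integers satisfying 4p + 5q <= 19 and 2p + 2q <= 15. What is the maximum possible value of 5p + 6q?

(p,q)=(1,3) is feasible, giving 23.
(p,q)=(2,2) is feasible, giving 22.
Maximum is 23 at (p,q)=(1,3).

23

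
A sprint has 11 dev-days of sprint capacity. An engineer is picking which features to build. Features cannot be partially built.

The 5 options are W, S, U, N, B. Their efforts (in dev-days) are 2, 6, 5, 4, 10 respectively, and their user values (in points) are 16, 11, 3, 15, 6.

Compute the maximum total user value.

34

Treat it as a binary knapsack problem.
Allowing fractional choices, the relaxed optimum would be about 40.2, but features are indivisible.
W + U + N: effort 2 + 5 + 4 = 11 ≤ 11, user value 16 + 3 + 15 = 34.
W + N: effort 2 + 4 = 6 ≤ 11, user value 16 + 15 = 31.
Best is W, U, and N with total user value 34.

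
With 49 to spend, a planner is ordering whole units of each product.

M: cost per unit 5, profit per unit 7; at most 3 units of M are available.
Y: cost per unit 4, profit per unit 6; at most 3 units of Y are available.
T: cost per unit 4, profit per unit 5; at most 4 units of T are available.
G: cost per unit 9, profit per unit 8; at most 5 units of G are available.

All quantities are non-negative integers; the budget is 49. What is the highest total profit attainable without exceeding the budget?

This is a bounded integer knapsack.
3×M, 3×Y, 3×T, and 1×G: cost 48 ≤ 49, profit 3·7 + 3·6 + 3·5 + 1·8 = 62.
3×M, 2×Y, 4×T, and 1×G: cost 48 ≤ 49, profit 3·7 + 2·6 + 4·5 + 1·8 = 61.
Best is 62.

62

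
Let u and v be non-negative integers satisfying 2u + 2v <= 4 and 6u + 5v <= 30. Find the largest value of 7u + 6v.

14

(u,v)=(2,0): 2·2+2·0=4≤4, 6·2+5·0=12≤30, objective 14.
(u,v)=(1,1): 2·1+2·1=4≤4, 6·1+5·1=11≤30, objective 13.
(u,v)=(1,0): 2·1+2·0=2≤4, 6·1+5·0=6≤30, objective 7.
No feasible integer point exceeds 14.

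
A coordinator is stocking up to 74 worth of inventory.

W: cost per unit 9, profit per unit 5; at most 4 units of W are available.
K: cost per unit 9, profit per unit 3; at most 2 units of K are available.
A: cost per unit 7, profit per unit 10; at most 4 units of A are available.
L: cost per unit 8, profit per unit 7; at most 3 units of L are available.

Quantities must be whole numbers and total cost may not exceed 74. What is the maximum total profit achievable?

1×W, 1×K, 4×A, and 3×L: cost 70 ≤ 74, profit 1·5 + 1·3 + 4·10 + 3·7 = 69.
2×W, 4×A, and 3×L: cost 70 ≤ 74, profit 2·5 + 4·10 + 3·7 = 71.
Best is 71.

71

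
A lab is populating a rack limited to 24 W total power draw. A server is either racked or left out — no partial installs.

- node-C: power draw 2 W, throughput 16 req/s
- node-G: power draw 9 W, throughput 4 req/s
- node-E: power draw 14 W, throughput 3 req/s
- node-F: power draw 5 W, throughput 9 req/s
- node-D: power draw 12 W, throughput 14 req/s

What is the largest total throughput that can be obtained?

This is a 0-1 knapsack instance.
Take node-C, node-F, and node-D: power draw 2 + 5 + 12 = 19 ≤ 24, throughput 16 + 9 + 14 = 39.
No other feasible combination does better.

39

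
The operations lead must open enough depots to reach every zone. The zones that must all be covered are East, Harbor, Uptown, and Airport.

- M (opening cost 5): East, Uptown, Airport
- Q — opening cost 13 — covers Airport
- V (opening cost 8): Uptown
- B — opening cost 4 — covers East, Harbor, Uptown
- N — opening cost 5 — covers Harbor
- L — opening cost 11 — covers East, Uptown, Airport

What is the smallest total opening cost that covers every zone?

9

This is a weighted set-cover instance.
Choose M and B: together they cover East, Harbor, Uptown, Airport — every zone.
Total opening cost: 5 + 4 = 9.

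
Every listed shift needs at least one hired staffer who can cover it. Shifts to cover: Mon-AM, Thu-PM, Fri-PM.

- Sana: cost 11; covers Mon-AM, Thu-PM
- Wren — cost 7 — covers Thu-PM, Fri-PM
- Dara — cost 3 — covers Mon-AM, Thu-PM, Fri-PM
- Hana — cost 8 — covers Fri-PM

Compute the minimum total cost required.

This is a weighted set-cover instance.
Dara alone covers Mon-AM, Thu-PM, Fri-PM — every shift.
Total cost: 3.
No cover costs less than 3.

3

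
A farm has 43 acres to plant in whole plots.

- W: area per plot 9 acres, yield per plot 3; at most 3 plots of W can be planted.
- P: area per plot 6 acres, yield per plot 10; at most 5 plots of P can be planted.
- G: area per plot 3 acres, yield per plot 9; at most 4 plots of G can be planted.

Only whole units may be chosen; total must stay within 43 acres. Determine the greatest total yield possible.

86

This is a bounded integer knapsack.
5×P and 4×G: area 42 ≤ 43, yield 5·10 + 4·9 = 86.
5×P and 3×G: area 39 ≤ 43, yield 5·10 + 3·9 = 77.
Best is 86.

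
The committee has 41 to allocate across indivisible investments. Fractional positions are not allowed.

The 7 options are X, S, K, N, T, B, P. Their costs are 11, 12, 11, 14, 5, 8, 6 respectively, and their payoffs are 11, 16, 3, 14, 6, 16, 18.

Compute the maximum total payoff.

Allowing fractional choices, the relaxed optimum would be about 66.0, but investments are indivisible.
S + N + B + P: cost 12 + 14 + 8 + 6 = 40 ≤ 41, payoff 16 + 14 + 16 + 18 = 64.
X + N + B + P: cost 11 + 14 + 8 + 6 = 39 ≤ 41, payoff 11 + 14 + 16 + 18 = 59.
X + S + B + P: cost 11 + 12 + 8 + 6 = 37 ≤ 41, payoff 11 + 16 + 16 + 18 = 61.
Best is S, N, B, and P with total payoff 64.

64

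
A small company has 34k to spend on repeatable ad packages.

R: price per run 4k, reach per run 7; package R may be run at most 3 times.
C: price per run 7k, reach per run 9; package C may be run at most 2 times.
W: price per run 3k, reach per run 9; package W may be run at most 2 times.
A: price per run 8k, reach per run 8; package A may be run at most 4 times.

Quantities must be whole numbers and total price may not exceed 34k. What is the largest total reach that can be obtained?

57

3×R, 1×C, 2×W, and 1×A: price 33 ≤ 34, reach 3·7 + 1·9 + 2·9 + 1·8 = 56.
3×R, 2×C, and 2×W: price 32 ≤ 34, reach 3·7 + 2·9 + 2·9 = 57.
Best is 57.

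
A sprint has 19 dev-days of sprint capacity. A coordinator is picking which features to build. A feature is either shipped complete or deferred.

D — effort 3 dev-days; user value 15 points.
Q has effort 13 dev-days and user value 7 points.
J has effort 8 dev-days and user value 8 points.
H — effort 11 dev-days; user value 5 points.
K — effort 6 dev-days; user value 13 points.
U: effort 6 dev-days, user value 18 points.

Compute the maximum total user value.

46

D + J + K: effort 3 + 8 + 6 = 17 ≤ 19, user value 15 + 8 + 13 = 36.
D + K + U: effort 3 + 6 + 6 = 15 ≤ 19, user value 15 + 13 + 18 = 46.
D + J + U: effort 3 + 8 + 6 = 17 ≤ 19, user value 15 + 8 + 18 = 41.
Best is D, K, and U with total user value 46.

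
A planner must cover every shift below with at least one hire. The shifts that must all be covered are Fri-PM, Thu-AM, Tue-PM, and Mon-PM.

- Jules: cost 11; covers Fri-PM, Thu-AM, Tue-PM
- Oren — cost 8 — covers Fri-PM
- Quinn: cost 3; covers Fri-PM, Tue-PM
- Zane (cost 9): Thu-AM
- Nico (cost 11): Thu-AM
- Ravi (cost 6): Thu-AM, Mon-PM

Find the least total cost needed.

Choose Quinn and Ravi: together they cover Fri-PM, Thu-AM, Tue-PM, Mon-PM — every shift.
Total cost: 3 + 6 = 9.
No cover costs less than 9.

9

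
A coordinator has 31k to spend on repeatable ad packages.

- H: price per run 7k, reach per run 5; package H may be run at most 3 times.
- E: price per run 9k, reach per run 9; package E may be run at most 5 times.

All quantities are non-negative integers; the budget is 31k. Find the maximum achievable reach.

This is a bounded integer knapsack.
3×E: price 27 ≤ 31, reach 3·9 = 27.
3×H and 1×E: price 30 ≤ 31, reach 3·5 + 1·9 = 24.
Best is 27.

27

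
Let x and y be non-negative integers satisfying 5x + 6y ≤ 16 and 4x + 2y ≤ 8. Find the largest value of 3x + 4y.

8

The continuous relaxation peaks at (0, 2.67) with value 10.67; rounding to a feasible lattice point costs some objective.
(x,y)=(0,2): 5·0+6·2=12≤16, 4·0+2·2=4≤8, objective 8.
(x,y)=(1,1): 5·1+6·1=11≤16, 4·1+2·1=6≤8, objective 7.
The best lattice point is (0,2), giving 8.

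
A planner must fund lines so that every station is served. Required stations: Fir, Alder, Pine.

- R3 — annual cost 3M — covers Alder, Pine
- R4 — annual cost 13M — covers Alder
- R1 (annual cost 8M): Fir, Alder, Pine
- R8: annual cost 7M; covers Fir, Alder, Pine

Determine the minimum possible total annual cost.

7

The greedy cost-per-new-station heuristic would pick R3 and R8 for 10, but a cheaper cover exists.
R8 alone covers Fir, Alder, Pine — every station.
Total annual cost: 7.
No cover costs less than 7.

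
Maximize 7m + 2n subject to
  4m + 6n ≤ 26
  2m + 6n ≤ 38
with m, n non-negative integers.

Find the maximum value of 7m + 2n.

42

(m,n)=(6,0) is feasible, giving 42.
(m,n)=(5,1) is feasible, giving 37.
(m,n)=(5,0) is feasible, giving 35.
The best lattice point is (6,0), giving 42.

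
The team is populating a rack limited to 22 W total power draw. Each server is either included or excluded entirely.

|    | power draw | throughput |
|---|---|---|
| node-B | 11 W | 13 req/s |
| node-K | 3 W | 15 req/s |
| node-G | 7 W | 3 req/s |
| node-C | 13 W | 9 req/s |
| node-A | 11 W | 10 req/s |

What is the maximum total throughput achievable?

31

Allowing fractional choices, the relaxed optimum would be about 35.3, but servers are indivisible.
node-K + node-G + node-A: power draw 3 + 7 + 11 = 21 ≤ 22, throughput 15 + 3 + 10 = 28.
node-B + node-K + node-G: power draw 11 + 3 + 7 = 21 ≤ 22, throughput 13 + 15 + 3 = 31.
node-B + node-K: power draw 11 + 3 = 14 ≤ 22, throughput 13 + 15 = 28.
Best is node-B, node-K, and node-G with total throughput 31.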